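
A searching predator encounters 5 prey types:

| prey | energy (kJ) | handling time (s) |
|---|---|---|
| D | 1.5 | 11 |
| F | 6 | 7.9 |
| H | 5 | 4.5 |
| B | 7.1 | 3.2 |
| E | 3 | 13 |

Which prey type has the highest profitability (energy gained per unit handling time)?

B

Profitability E/h (kJ/s): D = 1.5/11 = 0.136, F = 6/7.9 = 0.759, H = 5/4.5 = 1.11, B = 7.1/3.2 = 2.22, E = 3/13 = 0.231.
Ranked: B > H > F > E > D.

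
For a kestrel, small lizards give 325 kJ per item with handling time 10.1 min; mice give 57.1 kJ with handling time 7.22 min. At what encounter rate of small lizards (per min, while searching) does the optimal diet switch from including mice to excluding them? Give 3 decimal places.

The zero-one rule: include mice iff E₂/h₂ > λE₁/(1+λh₁). Equality gives the switch point.
λE₁h₂ = E₂ + λE₂h₁ ⇒ λ = E₂/(E₁h₂ − E₂h₁) = 57.1/(2346 − 576.7) = 0.03226 per min.

0.032 per min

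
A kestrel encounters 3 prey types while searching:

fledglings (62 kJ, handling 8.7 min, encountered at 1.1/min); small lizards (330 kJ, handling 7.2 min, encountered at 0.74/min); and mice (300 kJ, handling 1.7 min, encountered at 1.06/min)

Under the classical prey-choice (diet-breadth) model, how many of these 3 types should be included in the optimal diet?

Rank by E/h (kJ/min): mice 176, small lizards 45.8, fledglings 7.13. Include each in turn until the next type's E/h falls below the running intake rate.
Rate on top 1: 113.5. small lizards: 45.8 < 113.5 → exclude; stop.
Optimal diet: mice — 1 of 3 types.

1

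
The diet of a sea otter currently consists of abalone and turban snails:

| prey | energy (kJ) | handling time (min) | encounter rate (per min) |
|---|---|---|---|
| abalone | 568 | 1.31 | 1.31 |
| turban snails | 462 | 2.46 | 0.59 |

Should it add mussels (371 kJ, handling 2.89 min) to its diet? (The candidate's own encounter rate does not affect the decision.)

No

Intake rate on the current diet: R = (1.31×568 + 0.59×462) / (1 + 1.31×1.31 + 0.59×2.46) = 1017/4.168 = 243.9 kJ/min.
Profitability of mussels: 371/2.89 = 128.4 kJ/min.
128.4 < 243.9, so adding mussels would lower the average — exclude it.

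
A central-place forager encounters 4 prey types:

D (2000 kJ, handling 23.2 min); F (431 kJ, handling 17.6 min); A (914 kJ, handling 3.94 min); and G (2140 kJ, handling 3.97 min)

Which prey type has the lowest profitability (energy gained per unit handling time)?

In descending order of E/h:
G: 2140/3.97 = 539 kJ/min
A: 914/3.94 = 232 kJ/min
D: 2000/23.2 = 86.2 kJ/min
F: 431/17.6 = 24.5 kJ/min

F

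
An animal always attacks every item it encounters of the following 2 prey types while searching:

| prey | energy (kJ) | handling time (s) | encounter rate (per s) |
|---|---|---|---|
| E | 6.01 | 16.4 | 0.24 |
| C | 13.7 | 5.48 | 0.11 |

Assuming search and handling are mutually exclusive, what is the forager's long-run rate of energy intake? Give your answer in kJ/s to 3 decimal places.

0.532 kJ/s

R = Σλ_iE_i / (1 + Σλ_ih_i)
Numerator: 0.24×6.01 + 0.11×13.7 = 2.949
Denominator: 1 + 0.24×16.4 + 0.11×5.48 = 5.539
R = 2.949/5.539 = 0.5325 kJ/s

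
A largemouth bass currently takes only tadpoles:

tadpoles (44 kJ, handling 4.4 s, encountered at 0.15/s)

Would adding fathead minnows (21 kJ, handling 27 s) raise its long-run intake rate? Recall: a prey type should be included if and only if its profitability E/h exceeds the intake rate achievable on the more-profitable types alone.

On tadpoles alone, R = ΣλE/(1+Σλh) = 6.6/1.66 = 3.976 kJ/s.
fathead minnows: E/h = 21/27 = 0.7778 kJ/s.
Since 0.7778 < R, time spent handling fathead minnows is better spent searching.

No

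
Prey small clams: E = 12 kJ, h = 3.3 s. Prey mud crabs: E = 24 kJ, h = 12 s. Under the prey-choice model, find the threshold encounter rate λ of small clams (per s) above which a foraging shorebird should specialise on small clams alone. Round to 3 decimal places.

Drop mud crabs once their profitability E₂/h₂ falls below the rate achievable on small clams alone: E₂/h₂ = λE₁/(1 + λh₁).
Solve for λ: λE₁h₂ = E₂(1 + λh₁) → λ(E₁h₂ − E₂h₁) = E₂ → λ = E₂/(E₁h₂ − E₂h₁).
λ = 24/(12×12 − 24×3.3) = 24/64.8 = 0.3704 per s.

0.370 per s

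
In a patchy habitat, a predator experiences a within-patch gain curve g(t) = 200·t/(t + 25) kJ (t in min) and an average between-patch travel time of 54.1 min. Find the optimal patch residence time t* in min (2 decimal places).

By the marginal value theorem, leave when the instantaneous gain rate g'(t) equals the habitat-wide average g(t)/(T + t).
g'(t) = 200·25/(t + 25)². Setting 200·25/(t+25)² = 200t/[(t+25)(54.1+t)] gives 25(54.1+t) = t(t+25), so t² = 25×54.1 = 1352.
t* = √1352 = 36.78 min.

36.78 min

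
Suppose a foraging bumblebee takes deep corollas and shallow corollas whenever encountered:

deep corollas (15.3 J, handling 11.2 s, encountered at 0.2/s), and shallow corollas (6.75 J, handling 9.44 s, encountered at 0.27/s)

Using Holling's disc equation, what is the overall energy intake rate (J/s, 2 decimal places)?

0.84 J/s

Energy encountered per unit search time: 0.2×15.3 + 0.27×6.75 = 4.883 J/s.
Handling time per unit search time: 0.2×11.2 + 0.27×9.44 = 4.789.
Rate = 4.883/(1 + 4.789) = 0.8434 J/s.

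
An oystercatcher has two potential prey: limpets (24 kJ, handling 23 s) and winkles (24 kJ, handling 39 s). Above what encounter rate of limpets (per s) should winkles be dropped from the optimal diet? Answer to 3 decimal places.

Drop winkles once their profitability E₂/h₂ falls below the rate achievable on limpets alone: E₂/h₂ = λE₁/(1 + λh₁).
Solve for λ: λE₁h₂ = E₂(1 + λh₁) → λ(E₁h₂ − E₂h₁) = E₂ → λ = E₂/(E₁h₂ − E₂h₁).
λ = 24/(24×39 − 24×23) = 24/384 = 0.0625 per s.

0.062 per s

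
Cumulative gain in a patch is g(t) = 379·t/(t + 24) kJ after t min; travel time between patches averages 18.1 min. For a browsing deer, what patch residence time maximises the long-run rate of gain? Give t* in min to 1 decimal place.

Maximise g(t)/(T+t): set derivative to zero → g'(t)(T+t) = g(t).
g'(t) = 379·24/(t + 24)². Setting 379·24/(t+24)² = 379t/[(t+24)(18.1+t)] gives 24(18.1+t) = t(t+24), so t² = 24×18.1 = 434.4.
t* = √434.4 = 20.84 min.

20.8 min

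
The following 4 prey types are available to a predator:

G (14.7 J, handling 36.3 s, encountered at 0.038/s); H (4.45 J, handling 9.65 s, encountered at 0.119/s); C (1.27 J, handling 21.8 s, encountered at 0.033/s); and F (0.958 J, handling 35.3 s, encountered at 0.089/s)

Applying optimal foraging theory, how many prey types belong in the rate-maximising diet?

Rank by E/h (J/s): H 0.461, G 0.405, C 0.0583, F 0.0271. Include each in turn until the next type's E/h falls below the running intake rate.
Rate on top 1: 0.2465. G: 0.405 > 0.2465 → include.
Rate on top 2: 0.3085. C: 0.0583 < 0.3085 → exclude; stop.
Optimal diet: H, G — 2 of 4 types.

2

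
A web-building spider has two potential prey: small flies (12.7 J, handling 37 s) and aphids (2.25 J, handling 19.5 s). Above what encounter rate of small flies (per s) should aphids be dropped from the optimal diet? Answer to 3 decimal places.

0.014 per s

At the threshold, the rate on small flies alone equals the profitability of aphids: λ·12.7/(1 + λ·37) = 2.25/19.5 = 0.1154.
Rearranging, λ(12.7 − 0.1154×37) = 0.1154, so λ = 0.1154/8.431 = 0.01369 per s.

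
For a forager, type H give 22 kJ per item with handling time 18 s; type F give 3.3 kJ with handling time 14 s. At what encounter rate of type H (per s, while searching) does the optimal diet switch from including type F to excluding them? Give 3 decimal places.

The zero-one rule: include type F iff E₂/h₂ > λE₁/(1+λh₁). Equality gives the switch point.
λE₁h₂ = E₂ + λE₂h₁ ⇒ λ = E₂/(E₁h₂ − E₂h₁) = 3.3/(308 − 59.4) = 0.01327 per s.

0.013 per s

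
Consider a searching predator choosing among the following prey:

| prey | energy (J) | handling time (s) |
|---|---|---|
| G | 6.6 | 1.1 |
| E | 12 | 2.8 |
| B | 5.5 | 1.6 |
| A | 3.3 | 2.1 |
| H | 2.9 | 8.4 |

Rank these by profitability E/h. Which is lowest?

H

In descending order of E/h:
G: 6.6/1.1 = 6 J/s
E: 12/2.8 = 4.29 J/s
B: 5.5/1.6 = 3.44 J/s
A: 3.3/2.1 = 1.57 J/s
H: 2.9/8.4 = 0.345 J/s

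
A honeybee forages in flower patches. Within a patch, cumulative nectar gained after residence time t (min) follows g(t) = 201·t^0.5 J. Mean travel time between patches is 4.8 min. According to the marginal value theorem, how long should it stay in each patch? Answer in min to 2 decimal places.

4.80 min

Maximise g(t)/(T+t): set derivative to zero → g'(t)(T+t) = g(t).
g'(t) = 0.5·201·t^-0.5. Setting 0.5·201·t^-0.5 = 201·t^0.5/(4.8+t) gives 0.5(4.8+t) = t, so 0.50·t = 0.5×4.8.
t* = 0.5×4.8/0.50 = 4.8 min.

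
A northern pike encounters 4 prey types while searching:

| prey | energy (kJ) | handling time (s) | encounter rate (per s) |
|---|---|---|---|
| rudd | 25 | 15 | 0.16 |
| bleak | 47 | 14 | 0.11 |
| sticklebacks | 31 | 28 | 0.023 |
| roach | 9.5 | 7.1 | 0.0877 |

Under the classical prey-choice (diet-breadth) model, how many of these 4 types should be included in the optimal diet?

1

Rank by E/h (kJ/s): bleak 3.36, rudd 1.67, roach 1.34, sticklebacks 1.11. Include each in turn until the next type's E/h falls below the running intake rate.
Rate on top 1: 2.035. rudd: 1.67 < 2.035 → exclude; stop.
Optimal diet: bleak — 1 of 4 types.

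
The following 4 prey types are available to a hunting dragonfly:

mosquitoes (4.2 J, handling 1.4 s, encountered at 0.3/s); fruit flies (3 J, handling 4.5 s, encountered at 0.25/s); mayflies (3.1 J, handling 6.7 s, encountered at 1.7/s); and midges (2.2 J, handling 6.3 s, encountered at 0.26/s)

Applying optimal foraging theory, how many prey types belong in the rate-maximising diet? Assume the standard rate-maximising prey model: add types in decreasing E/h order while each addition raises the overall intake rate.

E/h in descending order: mosquitoes 3, fruit flies 0.667, mayflies 0.463, midges 0.349 J/s. The optimal diet is the largest prefix of this list for which every included type satisfies E_i/h_i > R on the types above it.
Rate on top 1: 0.8873. fruit flies: 0.667 < 0.8873 → exclude; stop.
Optimal diet: mosquitoes — 1 of 4 types.

1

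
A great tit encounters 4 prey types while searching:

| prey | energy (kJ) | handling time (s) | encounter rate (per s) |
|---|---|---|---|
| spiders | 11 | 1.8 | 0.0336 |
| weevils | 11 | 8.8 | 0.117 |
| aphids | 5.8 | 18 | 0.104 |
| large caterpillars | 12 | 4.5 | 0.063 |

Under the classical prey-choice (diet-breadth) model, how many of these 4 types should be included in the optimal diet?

Profitabilities (E/h, kJ/s): spiders 6.11, large caterpillars 2.67, weevils 1.25, aphids 0.322. Add prey in this order while the next type's profitability exceeds the intake rate on those already taken.
Rate on top 1: 0.3485. large caterpillars: 2.67 > 0.3485 → include.
Rate on top 2: 0.8375. weevils: 1.25 > 0.8375 → include.
Rate on top 3: 1.016. aphids: 0.322 < 1.016 → exclude; stop.
Optimal diet: spiders, large caterpillars, weevils — 3 of 4 types.

3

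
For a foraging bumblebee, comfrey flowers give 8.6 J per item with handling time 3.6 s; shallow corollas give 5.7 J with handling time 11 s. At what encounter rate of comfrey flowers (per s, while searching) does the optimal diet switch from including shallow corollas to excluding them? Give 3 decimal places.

Drop shallow corollas once their profitability E₂/h₂ falls below the rate achievable on comfrey flowers alone: E₂/h₂ = λE₁/(1 + λh₁).
Solve for λ: λE₁h₂ = E₂(1 + λh₁) → λ(E₁h₂ − E₂h₁) = E₂ → λ = E₂/(E₁h₂ − E₂h₁).
λ = 5.7/(8.6×11 − 5.7×3.6) = 5.7/74.08 = 0.07694 per s.

0.077 per s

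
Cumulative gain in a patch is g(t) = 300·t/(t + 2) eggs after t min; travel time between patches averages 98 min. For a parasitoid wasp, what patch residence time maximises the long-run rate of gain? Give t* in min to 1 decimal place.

14.0 min

Maximise g(t)/(T+t): set derivative to zero → g'(t)(T+t) = g(t).
g'(t) = 300·2/(t + 2)². Setting 300·2/(t+2)² = 300t/[(t+2)(98+t)] gives 2(98+t) = t(t+2), so t² = 2×98 = 196.
t* = √196 = 14 min.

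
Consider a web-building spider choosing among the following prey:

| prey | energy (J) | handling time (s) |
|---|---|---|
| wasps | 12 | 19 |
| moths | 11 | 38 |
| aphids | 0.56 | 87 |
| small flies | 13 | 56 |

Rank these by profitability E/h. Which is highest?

In descending order of E/h:
wasps: 12/19 = 0.632 J/s
moths: 11/38 = 0.289 J/s
small flies: 13/56 = 0.232 J/s
aphids: 0.56/87 = 0.00644 J/s

wasps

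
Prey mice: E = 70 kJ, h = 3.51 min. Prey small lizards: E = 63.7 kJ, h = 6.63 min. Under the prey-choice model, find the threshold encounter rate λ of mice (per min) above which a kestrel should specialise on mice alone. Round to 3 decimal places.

At the threshold, the rate on mice alone equals the profitability of small lizards: λ·70/(1 + λ·3.51) = 63.7/6.63 = 9.608.
Rearranging, λ(70 − 9.608×3.51) = 9.608, so λ = 9.608/36.28 = 0.2649 per min.

0.265 per min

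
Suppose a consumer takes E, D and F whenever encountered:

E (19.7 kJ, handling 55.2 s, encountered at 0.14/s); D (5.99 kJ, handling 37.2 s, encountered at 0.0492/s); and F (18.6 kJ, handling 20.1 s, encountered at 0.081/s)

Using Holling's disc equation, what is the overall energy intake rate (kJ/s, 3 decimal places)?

0.374 kJ/s

Energy encountered per unit search time: 0.14×19.7 + 0.0492×5.99 + 0.081×18.6 = 4.559 kJ/s.
Handling time per unit search time: 0.14×55.2 + 0.0492×37.2 + 0.081×20.1 = 11.19.
Rate = 4.559/(1 + 11.19) = 0.3741 kJ/s.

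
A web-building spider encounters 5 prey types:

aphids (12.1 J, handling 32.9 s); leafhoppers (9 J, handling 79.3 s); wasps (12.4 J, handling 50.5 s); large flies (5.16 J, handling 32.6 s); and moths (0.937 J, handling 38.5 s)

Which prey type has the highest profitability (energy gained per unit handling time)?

aphids

Profitability E/h (J/s): aphids = 12.1/32.9 = 0.368, leafhoppers = 9/79.3 = 0.113, wasps = 12.4/50.5 = 0.246, large flies = 5.16/32.6 = 0.158, moths = 0.937/38.5 = 0.0243.
Ranked: aphids > wasps > large flies > leafhoppers > moths.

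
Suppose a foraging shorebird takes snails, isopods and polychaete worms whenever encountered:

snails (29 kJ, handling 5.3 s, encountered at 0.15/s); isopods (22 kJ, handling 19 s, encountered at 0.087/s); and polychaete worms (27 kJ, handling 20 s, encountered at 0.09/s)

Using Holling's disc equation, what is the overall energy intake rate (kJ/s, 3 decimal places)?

1.657 kJ/s

Energy encountered per unit search time: 0.15×29 + 0.087×22 + 0.09×27 = 8.694 kJ/s.
Handling time per unit search time: 0.15×5.3 + 0.087×19 + 0.09×20 = 4.248.
Rate = 8.694/(1 + 4.248) = 1.657 kJ/s.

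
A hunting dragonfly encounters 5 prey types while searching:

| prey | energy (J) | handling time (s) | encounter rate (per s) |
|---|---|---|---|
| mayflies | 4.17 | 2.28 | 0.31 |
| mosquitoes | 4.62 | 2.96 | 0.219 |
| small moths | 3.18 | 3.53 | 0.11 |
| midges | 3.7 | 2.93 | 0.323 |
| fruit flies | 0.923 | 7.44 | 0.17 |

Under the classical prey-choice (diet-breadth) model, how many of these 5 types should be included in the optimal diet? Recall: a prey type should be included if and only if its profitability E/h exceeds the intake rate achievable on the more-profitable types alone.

3

Rank by E/h (J/s): mayflies 1.83, mosquitoes 1.56, midges 1.26, small moths 0.901, fruit flies 0.124. Include each in turn until the next type's E/h falls below the running intake rate.
Rate on top 1: 0.7574. mosquitoes: 1.56 > 0.7574 → include.
Rate on top 2: 0.9785. midges: 1.26 > 0.9785 → include.
Rate on top 3: 1.06. small moths: 0.901 < 1.06 → exclude; stop.
Optimal diet: mayflies, mosquitoes, midges — 3 of 5 types.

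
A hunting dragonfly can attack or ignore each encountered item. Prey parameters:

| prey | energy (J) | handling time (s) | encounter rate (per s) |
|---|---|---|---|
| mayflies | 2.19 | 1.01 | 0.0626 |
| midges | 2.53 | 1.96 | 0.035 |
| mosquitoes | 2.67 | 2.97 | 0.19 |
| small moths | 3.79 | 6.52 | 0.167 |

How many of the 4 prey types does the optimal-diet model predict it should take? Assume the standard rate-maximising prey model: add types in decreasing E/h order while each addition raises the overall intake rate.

4

Profitabilities (E/h, J/s): mayflies 2.17, midges 1.29, mosquitoes 0.899, small moths 0.581. Add prey in this order while the next type's profitability exceeds the intake rate on those already taken.
Rate on top 1: 0.1289. midges: 1.29 > 0.1289 → include.
Rate on top 2: 0.1994. mosquitoes: 0.899 > 0.1994 → include.
Rate on top 3: 0.4321. small moths: 0.581 > 0.4321 → include.
Optimal diet: mayflies, midges, mosquitoes, small moths — 4 of 4 types.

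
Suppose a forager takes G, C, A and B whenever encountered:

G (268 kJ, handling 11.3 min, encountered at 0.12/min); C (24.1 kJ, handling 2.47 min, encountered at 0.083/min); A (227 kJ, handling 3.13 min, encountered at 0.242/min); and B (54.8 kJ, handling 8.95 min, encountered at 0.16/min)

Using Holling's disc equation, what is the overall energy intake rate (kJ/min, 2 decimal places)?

20.60 kJ/min

Energy encountered per unit search time: 0.12×268 + 0.083×24.1 + 0.242×227 + 0.16×54.8 = 97.86 kJ/min.
Handling time per unit search time: 0.12×11.3 + 0.083×2.47 + 0.242×3.13 + 0.16×8.95 = 3.75.
Rate = 97.86/(1 + 3.75) = 20.6 kJ/min.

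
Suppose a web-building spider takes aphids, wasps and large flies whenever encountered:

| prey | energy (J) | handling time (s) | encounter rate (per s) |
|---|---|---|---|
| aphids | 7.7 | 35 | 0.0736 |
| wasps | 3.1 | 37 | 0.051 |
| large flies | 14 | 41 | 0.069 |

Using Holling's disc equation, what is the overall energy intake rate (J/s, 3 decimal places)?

0.204 J/s

Energy encountered per unit search time: 0.0736×7.7 + 0.051×3.1 + 0.069×14 = 1.691 J/s.
Handling time per unit search time: 0.0736×35 + 0.051×37 + 0.069×41 = 7.292.
Rate = 1.691/(1 + 7.292) = 0.2039 J/s.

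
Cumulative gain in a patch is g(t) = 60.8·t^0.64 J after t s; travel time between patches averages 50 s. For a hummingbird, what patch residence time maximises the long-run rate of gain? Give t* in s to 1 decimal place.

Maximise g(t)/(T+t): set derivative to zero → g'(t)(T+t) = g(t).
g'(t) = 0.64·60.8·t^-0.36. Setting 0.64·60.8·t^-0.36 = 60.8·t^0.64/(50+t) gives 0.64(50+t) = t, so 0.36·t = 0.64×50.
t* = 0.64×50/0.36 = 88.89 s.

88.9 s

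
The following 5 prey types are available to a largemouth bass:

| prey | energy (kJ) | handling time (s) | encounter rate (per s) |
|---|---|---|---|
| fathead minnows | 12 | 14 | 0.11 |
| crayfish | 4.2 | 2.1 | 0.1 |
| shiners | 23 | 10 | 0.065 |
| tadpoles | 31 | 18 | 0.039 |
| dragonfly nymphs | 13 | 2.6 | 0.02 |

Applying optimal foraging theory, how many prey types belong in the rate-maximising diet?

4

E/h in descending order: dragonfly nymphs 5, shiners 2.3, crayfish 2, tadpoles 1.72, fathead minnows 0.857 kJ/s. The optimal diet is the largest prefix of this list for which every included type satisfies E_i/h_i > R on the types above it.
Rate on top 1: 0.2471. shiners: 2.3 > 0.2471 → include.
Rate on top 2: 1.031. crayfish: 2 > 1.031 → include.
Rate on top 3: 1.138. tadpoles: 1.72 > 1.138 → include.
Rate on top 4: 1.295. fathead minnows: 0.857 < 1.295 → exclude; stop.
Optimal diet: dragonfly nymphs, shiners, crayfish, tadpoles — 4 of 5 types.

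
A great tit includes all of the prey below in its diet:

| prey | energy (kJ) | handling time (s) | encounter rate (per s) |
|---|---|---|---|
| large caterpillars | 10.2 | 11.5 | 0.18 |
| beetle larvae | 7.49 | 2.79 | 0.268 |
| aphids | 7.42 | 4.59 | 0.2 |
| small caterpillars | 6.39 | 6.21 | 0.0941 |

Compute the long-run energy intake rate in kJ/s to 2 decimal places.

1.11 kJ/s

R = (0.18×10.2 + 0.268×7.49 + 0.2×7.42 + 0.0941×6.39) / (1 + 0.18×11.5 + 0.268×2.79 + 0.2×4.59 + 0.0941×6.21) = 5.929/5.32 = 1.114 kJ/s.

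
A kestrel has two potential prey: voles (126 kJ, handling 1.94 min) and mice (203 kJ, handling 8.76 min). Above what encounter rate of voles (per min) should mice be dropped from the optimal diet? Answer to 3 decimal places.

0.286 per min

The zero-one rule: include mice iff E₂/h₂ > λE₁/(1+λh₁). Equality gives the switch point.
λE₁h₂ = E₂ + λE₂h₁ ⇒ λ = E₂/(E₁h₂ − E₂h₁) = 203/(1104 − 393.8) = 0.2859 per min.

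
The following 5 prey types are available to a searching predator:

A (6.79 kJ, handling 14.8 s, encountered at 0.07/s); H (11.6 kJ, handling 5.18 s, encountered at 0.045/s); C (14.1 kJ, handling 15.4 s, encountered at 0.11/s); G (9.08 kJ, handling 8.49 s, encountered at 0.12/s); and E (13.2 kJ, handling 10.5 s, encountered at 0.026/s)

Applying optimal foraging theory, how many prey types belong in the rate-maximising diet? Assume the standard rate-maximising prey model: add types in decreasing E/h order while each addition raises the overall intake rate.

E/h in descending order: H 2.24, E 1.26, G 1.07, C 0.916, A 0.459 kJ/s. The optimal diet is the largest prefix of this list for which every included type satisfies E_i/h_i > R on the types above it.
Rate on top 1: 0.4233. E: 1.26 > 0.4233 → include.
Rate on top 2: 0.5745. G: 1.07 > 0.5745 → include.
Rate on top 3: 0.7742. C: 0.916 > 0.7742 → include.
Rate on top 4: 0.831. A: 0.459 < 0.831 → exclude; stop.
Optimal diet: H, E, G, C — 4 of 5 types.

4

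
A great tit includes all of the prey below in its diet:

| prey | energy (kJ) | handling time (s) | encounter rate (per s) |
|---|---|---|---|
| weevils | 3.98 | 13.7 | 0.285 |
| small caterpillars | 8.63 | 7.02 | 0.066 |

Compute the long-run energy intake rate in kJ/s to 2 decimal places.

R = (0.285×3.98 + 0.066×8.63) / (1 + 0.285×13.7 + 0.066×7.02) = 1.704/5.368 = 0.3174 kJ/s.

0.32 kJ/s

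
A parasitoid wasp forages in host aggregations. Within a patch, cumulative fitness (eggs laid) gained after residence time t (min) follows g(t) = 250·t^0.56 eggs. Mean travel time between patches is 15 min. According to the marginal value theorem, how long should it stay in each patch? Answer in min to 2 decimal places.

Optimal t* satisfies g'(t*) = g(t*)/(T + t*).
g'(t) = 0.56·250·t^-0.44. Setting 0.56·250·t^-0.44 = 250·t^0.56/(15+t) gives 0.56(15+t) = t, so 0.44·t = 0.56×15.
t* = 0.56×15/0.44 = 19.09 min.

19.09 min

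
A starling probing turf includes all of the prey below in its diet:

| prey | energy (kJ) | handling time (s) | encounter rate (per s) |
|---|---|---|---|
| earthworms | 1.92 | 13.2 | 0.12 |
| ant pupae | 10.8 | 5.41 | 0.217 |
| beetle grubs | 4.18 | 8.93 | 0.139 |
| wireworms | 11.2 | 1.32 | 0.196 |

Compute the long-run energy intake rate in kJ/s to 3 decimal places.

R = (0.12×1.92 + 0.217×10.8 + 0.139×4.18 + 0.196×11.2) / (1 + 0.12×13.2 + 0.217×5.41 + 0.139×8.93 + 0.196×1.32) = 5.35/5.258 = 1.018 kJ/s.

1.018 kJ/s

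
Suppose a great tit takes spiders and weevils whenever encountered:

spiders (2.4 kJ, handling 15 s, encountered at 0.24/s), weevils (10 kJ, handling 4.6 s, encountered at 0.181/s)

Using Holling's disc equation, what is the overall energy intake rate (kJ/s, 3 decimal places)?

Energy encountered per unit search time: 0.24×2.4 + 0.181×10 = 2.386 kJ/s.
Handling time per unit search time: 0.24×15 + 0.181×4.6 = 4.433.
Rate = 2.386/(1 + 4.433) = 0.4392 kJ/s.

0.439 kJ/s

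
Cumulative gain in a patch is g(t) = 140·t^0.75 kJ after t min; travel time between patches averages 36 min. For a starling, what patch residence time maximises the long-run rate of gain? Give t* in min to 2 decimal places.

By the marginal value theorem, leave when the instantaneous gain rate g'(t) equals the habitat-wide average g(t)/(T + t).
g'(t) = 0.75·140·t^-0.25. Setting 0.75·140·t^-0.25 = 140·t^0.75/(36+t) gives 0.75(36+t) = t, so 0.25·t = 0.75×36.
t* = 0.75×36/0.25 = 108 min.

108.00 min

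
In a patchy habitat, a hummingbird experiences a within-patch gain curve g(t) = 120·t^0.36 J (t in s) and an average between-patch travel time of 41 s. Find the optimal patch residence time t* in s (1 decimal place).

23.1 s

Optimal t* satisfies g'(t*) = g(t*)/(T + t*).
g'(t) = 0.36·120·t^-0.64. Setting 0.36·120·t^-0.64 = 120·t^0.36/(41+t) gives 0.36(41+t) = t, so 0.64·t = 0.36×41.
t* = 0.36×41/0.64 = 23.06 s.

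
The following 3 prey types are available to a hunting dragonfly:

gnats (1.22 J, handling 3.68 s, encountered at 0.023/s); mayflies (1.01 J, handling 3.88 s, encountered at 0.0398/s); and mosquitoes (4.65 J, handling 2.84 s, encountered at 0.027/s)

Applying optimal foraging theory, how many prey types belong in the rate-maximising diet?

3

E/h in descending order: mosquitoes 1.64, gnats 0.332, mayflies 0.26 J/s. The optimal diet is the largest prefix of this list for which every included type satisfies E_i/h_i > R on the types above it.
Rate on top 1: 0.1166. gnats: 0.332 > 0.1166 → include.
Rate on top 2: 0.1323. mayflies: 0.26 > 0.1323 → include.
Optimal diet: mosquitoes, gnats, mayflies — 3 of 3 types.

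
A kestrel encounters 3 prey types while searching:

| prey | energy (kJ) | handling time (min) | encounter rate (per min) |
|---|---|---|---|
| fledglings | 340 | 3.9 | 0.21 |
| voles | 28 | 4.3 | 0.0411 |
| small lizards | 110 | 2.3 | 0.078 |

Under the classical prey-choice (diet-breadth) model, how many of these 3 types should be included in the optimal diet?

E/h in descending order: fledglings 87.2, small lizards 47.8, voles 6.51 kJ/min. The optimal diet is the largest prefix of this list for which every included type satisfies E_i/h_i > R on the types above it.
Rate on top 1: 39.25. small lizards: 47.8 > 39.25 → include.
Rate on top 2: 40.02. voles: 6.51 < 40.02 → exclude; stop.
Optimal diet: fledglings, small lizards — 2 of 3 types.

2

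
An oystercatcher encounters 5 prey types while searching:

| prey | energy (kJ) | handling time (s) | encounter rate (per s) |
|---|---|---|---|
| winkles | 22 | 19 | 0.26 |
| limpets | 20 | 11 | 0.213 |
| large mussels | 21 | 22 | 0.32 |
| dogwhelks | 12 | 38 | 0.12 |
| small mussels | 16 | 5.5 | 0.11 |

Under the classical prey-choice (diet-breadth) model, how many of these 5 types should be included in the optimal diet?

E/h in descending order: small mussels 2.91, limpets 1.82, winkles 1.16, large mussels 0.955, dogwhelks 0.316 kJ/s. The optimal diet is the largest prefix of this list for which every included type satisfies E_i/h_i > R on the types above it.
Rate on top 1: 1.097. limpets: 1.82 > 1.097 → include.
Rate on top 2: 1.525. winkles: 1.16 < 1.525 → exclude; stop.
Optimal diet: small mussels, limpets — 2 of 5 types.

2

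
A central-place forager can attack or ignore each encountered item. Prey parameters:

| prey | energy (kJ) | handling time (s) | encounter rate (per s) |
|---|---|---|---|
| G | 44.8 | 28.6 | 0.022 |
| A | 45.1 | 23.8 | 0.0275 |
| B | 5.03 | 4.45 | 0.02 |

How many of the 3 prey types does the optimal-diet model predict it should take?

3

Rank by E/h (kJ/s): A 1.89, G 1.57, B 1.13. Include each in turn until the next type's E/h falls below the running intake rate.
Rate on top 1: 0.7496. G: 1.57 > 0.7496 → include.
Rate on top 2: 0.9747. B: 1.13 > 0.9747 → include.
Optimal diet: A, G, B — 3 of 3 types.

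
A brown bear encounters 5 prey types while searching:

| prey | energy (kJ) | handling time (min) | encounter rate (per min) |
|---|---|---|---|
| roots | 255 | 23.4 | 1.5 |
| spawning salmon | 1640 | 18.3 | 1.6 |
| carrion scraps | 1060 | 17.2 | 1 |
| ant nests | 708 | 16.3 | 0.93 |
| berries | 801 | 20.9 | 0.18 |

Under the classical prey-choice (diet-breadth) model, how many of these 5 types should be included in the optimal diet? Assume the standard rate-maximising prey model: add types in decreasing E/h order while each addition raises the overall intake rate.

1

Rank by E/h (kJ/min): spawning salmon 89.6, carrion scraps 61.6, ant nests 43.4, berries 38.3, roots 10.9. Include each in turn until the next type's E/h falls below the running intake rate.
Rate on top 1: 86.66. carrion scraps: 61.6 < 86.66 → exclude; stop.
Optimal diet: spawning salmon — 1 of 5 types.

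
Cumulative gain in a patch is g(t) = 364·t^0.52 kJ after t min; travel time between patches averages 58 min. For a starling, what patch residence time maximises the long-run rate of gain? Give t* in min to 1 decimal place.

62.8 min

Optimal t* satisfies g'(t*) = g(t*)/(T + t*).
g'(t) = 0.52·364·t^-0.48. Setting 0.52·364·t^-0.48 = 364·t^0.52/(58+t) gives 0.52(58+t) = t, so 0.48·t = 0.52×58.
t* = 0.52×58/0.48 = 62.83 min.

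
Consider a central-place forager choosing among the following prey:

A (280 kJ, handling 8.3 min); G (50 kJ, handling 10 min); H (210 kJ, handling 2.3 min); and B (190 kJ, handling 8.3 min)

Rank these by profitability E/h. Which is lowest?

In descending order of E/h:
H: 210/2.3 = 91.3 kJ/min
A: 280/8.3 = 33.7 kJ/min
B: 190/8.3 = 22.9 kJ/min
G: 50/10 = 5 kJ/min

G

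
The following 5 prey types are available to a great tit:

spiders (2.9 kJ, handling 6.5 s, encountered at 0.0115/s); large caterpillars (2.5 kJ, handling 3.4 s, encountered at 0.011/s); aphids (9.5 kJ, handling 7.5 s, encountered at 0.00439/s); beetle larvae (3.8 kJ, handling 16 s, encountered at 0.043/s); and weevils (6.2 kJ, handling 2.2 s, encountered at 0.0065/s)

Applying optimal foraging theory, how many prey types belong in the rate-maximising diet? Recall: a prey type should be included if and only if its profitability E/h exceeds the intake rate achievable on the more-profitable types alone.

5

Profitabilities (E/h, kJ/s): weevils 2.82, aphids 1.27, large caterpillars 0.735, spiders 0.446, beetle larvae 0.237. Add prey in this order while the next type's profitability exceeds the intake rate on those already taken.
Rate on top 1: 0.03973. aphids: 1.27 > 0.03973 → include.
Rate on top 2: 0.07831. large caterpillars: 0.735 > 0.07831 → include.
Rate on top 3: 0.101. spiders: 0.446 > 0.101 → include.
Rate on top 4: 0.1232. beetle larvae: 0.237 > 0.1232 → include.
Optimal diet: weevils, aphids, large caterpillars, spiders, beetle larvae — 5 of 5 types.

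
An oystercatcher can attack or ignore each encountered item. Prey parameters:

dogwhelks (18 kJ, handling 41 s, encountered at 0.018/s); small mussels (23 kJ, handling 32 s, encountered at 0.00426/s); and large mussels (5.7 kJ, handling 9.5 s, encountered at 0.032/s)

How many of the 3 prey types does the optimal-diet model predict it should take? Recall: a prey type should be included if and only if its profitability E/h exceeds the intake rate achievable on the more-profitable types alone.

Rank by E/h (kJ/s): small mussels 0.719, large mussels 0.6, dogwhelks 0.439. Include each in turn until the next type's E/h falls below the running intake rate.
Rate on top 1: 0.08623. large mussels: 0.6 > 0.08623 → include.
Rate on top 2: 0.1947. dogwhelks: 0.439 > 0.1947 → include.
Optimal diet: small mussels, large mussels, dogwhelks — 3 of 3 types.

3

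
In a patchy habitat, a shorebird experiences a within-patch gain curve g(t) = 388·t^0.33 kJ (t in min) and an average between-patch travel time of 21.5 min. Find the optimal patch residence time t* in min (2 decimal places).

By the marginal value theorem, leave when the instantaneous gain rate g'(t) equals the habitat-wide average g(t)/(T + t).
g'(t) = 0.33·388·t^-0.67. Setting 0.33·388·t^-0.67 = 388·t^0.33/(21.5+t) gives 0.33(21.5+t) = t, so 0.67·t = 0.33×21.5.
t* = 0.33×21.5/0.67 = 10.59 min.

10.59 min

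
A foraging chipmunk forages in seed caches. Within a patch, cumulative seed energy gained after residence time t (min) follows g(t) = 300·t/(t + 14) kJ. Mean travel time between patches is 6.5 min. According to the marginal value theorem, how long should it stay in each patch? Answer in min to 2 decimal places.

9.54 min

Maximise g(t)/(T+t): set derivative to zero → g'(t)(T+t) = g(t).
g'(t) = 300·14/(t + 14)². Setting 300·14/(t+14)² = 300t/[(t+14)(6.5+t)] gives 14(6.5+t) = t(t+14), so t² = 14×6.5 = 91.
t* = √91 = 9.539 min.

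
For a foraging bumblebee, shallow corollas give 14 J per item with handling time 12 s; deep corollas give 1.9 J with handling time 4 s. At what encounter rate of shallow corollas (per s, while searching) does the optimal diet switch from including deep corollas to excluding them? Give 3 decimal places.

0.057 per s

The zero-one rule: include deep corollas iff E₂/h₂ > λE₁/(1+λh₁). Equality gives the switch point.
λE₁h₂ = E₂ + λE₂h₁ ⇒ λ = E₂/(E₁h₂ − E₂h₁) = 1.9/(56 − 22.8) = 0.05723 per s.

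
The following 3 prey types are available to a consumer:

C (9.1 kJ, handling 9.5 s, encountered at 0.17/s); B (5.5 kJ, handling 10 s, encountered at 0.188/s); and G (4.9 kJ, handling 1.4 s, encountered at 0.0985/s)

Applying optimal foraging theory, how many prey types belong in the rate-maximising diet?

2

E/h in descending order: G 3.5, C 0.958, B 0.55 kJ/s. The optimal diet is the largest prefix of this list for which every included type satisfies E_i/h_i > R on the types above it.
Rate on top 1: 0.4242. C: 0.958 > 0.4242 → include.
Rate on top 2: 0.7373. B: 0.55 < 0.7373 → exclude; stop.
Optimal diet: G, C — 2 of 3 types.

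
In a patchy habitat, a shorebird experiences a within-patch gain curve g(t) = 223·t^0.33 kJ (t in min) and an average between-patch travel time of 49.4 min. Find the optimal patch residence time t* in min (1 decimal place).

24.3 min

Optimal t* satisfies g'(t*) = g(t*)/(T + t*).
g'(t) = 0.33·223·t^-0.67. Setting 0.33·223·t^-0.67 = 223·t^0.33/(49.4+t) gives 0.33(49.4+t) = t, so 0.67·t = 0.33×49.4.
t* = 0.33×49.4/0.67 = 24.33 min.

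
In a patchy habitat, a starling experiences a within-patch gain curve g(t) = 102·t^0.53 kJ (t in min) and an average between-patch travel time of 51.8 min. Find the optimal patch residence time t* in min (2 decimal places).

Optimal t* satisfies g'(t*) = g(t*)/(T + t*).
g'(t) = 0.53·102·t^-0.47. Setting 0.53·102·t^-0.47 = 102·t^0.53/(51.8+t) gives 0.53(51.8+t) = t, so 0.47·t = 0.53×51.8.
t* = 0.53×51.8/0.47 = 58.41 min.

58.41 min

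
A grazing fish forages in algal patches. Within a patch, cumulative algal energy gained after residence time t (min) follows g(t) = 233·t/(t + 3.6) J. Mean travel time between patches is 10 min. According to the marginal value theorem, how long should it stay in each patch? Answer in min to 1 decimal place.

6.0 min

By the marginal value theorem, leave when the instantaneous gain rate g'(t) equals the habitat-wide average g(t)/(T + t).
g'(t) = 233·3.6/(t + 3.6)². Setting 233·3.6/(t+3.6)² = 233t/[(t+3.6)(10+t)] gives 3.6(10+t) = t(t+3.6), so t² = 3.6×10 = 36.
t* = √36 = 6 min.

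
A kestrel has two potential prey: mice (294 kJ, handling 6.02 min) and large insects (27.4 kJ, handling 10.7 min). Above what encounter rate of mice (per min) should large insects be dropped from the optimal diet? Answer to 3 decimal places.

0.009 per min

The zero-one rule: include large insects iff E₂/h₂ > λE₁/(1+λh₁). Equality gives the switch point.
λE₁h₂ = E₂ + λE₂h₁ ⇒ λ = E₂/(E₁h₂ − E₂h₁) = 27.4/(3146 − 164.9) = 0.009192 per min.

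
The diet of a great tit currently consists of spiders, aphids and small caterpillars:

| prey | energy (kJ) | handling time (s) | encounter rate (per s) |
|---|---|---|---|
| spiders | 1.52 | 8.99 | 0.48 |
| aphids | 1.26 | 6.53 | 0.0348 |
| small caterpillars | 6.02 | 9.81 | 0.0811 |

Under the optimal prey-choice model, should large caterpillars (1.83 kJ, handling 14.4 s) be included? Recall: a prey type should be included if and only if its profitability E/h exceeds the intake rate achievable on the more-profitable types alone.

No

Intake rate on the current diet: R = (0.48×1.52 + 0.0348×1.26 + 0.0811×6.02) / (1 + 0.48×8.99 + 0.0348×6.53 + 0.0811×9.81) = 1.262/6.338 = 0.1991 kJ/s.
Profitability of large caterpillars: 1.83/14.4 = 0.1271 kJ/s.
Since 0.1271 < R, time spent handling large caterpillars is better spent searching.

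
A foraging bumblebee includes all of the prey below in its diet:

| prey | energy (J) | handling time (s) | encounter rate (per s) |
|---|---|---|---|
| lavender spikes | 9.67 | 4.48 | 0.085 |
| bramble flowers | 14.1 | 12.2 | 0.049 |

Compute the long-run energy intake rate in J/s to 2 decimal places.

0.76 J/s

Energy encountered per unit search time: 0.085×9.67 + 0.049×14.1 = 1.513 J/s.
Handling time per unit search time: 0.085×4.48 + 0.049×12.2 = 0.9786.
Rate = 1.513/(1 + 0.9786) = 0.7646 J/s.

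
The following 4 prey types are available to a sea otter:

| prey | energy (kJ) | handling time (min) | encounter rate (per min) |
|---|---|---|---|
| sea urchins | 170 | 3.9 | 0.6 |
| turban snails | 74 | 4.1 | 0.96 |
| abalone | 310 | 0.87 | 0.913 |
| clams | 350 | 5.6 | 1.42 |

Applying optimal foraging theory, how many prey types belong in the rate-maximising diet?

Profitabilities (E/h, kJ/min): abalone 356, clams 62.5, sea urchins 43.6, turban snails 18. Add prey in this order while the next type's profitability exceeds the intake rate on those already taken.
Rate on top 1: 157.7. clams: 62.5 < 157.7 → exclude; stop.
Optimal diet: abalone — 1 of 4 types.

1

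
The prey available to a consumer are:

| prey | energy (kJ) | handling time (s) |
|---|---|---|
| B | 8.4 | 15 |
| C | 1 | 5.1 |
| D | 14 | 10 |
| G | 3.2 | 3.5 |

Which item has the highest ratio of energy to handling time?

In descending order of E/h:
D: 14/10 = 1.4 kJ/s
G: 3.2/3.5 = 0.914 kJ/s
B: 8.4/15 = 0.56 kJ/s
C: 1/5.1 = 0.196 kJ/s

D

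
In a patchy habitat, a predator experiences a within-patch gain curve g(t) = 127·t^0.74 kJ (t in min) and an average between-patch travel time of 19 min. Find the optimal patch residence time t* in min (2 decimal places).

By the marginal value theorem, leave when the instantaneous gain rate g'(t) equals the habitat-wide average g(t)/(T + t).
g'(t) = 0.74·127·t^-0.26. Setting 0.74·127·t^-0.26 = 127·t^0.74/(19+t) gives 0.74(19+t) = t, so 0.26·t = 0.74×19.
t* = 0.74×19/0.26 = 54.08 min.

54.08 min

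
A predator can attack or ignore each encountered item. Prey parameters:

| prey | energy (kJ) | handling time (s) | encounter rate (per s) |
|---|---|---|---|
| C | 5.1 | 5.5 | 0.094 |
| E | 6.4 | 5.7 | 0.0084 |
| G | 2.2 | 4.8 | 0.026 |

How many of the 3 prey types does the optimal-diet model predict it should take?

Profitabilities (E/h, kJ/s): E 1.12, C 0.927, G 0.458. Add prey in this order while the next type's profitability exceeds the intake rate on those already taken.
Rate on top 1: 0.0513. C: 0.927 > 0.0513 → include.
Rate on top 2: 0.3407. G: 0.458 > 0.3407 → include.
Optimal diet: E, C, G — 3 of 3 types.

3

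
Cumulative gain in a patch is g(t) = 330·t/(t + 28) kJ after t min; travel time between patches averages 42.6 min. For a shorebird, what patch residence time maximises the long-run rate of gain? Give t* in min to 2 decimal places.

34.54 min

By the marginal value theorem, leave when the instantaneous gain rate g'(t) equals the habitat-wide average g(t)/(T + t).
g'(t) = 330·28/(t + 28)². Setting 330·28/(t+28)² = 330t/[(t+28)(42.6+t)] gives 28(42.6+t) = t(t+28), so t² = 28×42.6 = 1193.
t* = √1193 = 34.54 min.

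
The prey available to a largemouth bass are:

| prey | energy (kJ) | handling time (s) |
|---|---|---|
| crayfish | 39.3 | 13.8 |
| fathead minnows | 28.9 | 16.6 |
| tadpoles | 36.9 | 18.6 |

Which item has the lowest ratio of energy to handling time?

fathead minnows

Profitability E/h (kJ/s): crayfish = 39.3/13.8 = 2.85, fathead minnows = 28.9/16.6 = 1.74, tadpoles = 36.9/18.6 = 1.98.
Ranked: crayfish > tadpoles > fathead minnows.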